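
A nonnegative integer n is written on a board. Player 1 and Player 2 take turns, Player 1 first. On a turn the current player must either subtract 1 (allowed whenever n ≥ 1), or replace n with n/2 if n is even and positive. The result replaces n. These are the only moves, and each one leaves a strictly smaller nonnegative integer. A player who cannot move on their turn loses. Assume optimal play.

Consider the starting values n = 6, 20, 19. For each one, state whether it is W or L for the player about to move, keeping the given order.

6: W, 20: W, 19: L

Classify positions by backward induction: terminal positions (no move available) are L. From any other position, the mover wins iff some move reaches an L.
n=0: no move → L
n=1: →0(L), so W
n=2: →1(W) only, which is W, so L
n=3: →2(L), so W
n=4: →2(L), so W
n=5: →4(W) only, which is W, so L
n=6: →5(L), so W
n=7: →6(W) only, which is W, so L
n=8: →7(L), so W
n=9: →8(W) only, which is W, so L
n=10: →5(L), so W
n=11: →10(W) only, which is W, so L
n=12: →11(L), so W
n=13: →12(W) only, which is W, so L
n=14: →7(L), so W
n=15: →14(W) only, which is W, so L
n=16: →15(L), so W
n=17: →16(W) only, which is W, so L
n=18: →9(L), so W
n=19: →18(W) only, which is W, so L
n=20: →19(L), so W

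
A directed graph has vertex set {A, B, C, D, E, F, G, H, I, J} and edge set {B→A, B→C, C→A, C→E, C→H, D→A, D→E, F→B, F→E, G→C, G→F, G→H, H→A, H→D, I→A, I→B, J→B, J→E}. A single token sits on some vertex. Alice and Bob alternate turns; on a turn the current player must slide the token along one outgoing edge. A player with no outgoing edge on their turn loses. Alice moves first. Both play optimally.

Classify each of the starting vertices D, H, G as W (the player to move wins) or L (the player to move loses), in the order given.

D: W, H: W, G: L

Work bottom-up. With no move the player to move loses. Otherwise the position is W if at least one move leads to an L position for the opponent, and L if every move leads to a W.
Every edge goes from a vertex to one that appears earlier in the order E, A, D, H, C, B, J, F, G, I, so processing vertices in that order labels each vertex after all of its successors.
E: no outgoing edge → L
A: no outgoing edge → L
D: can move to A, which is L ⇒ W
H: can move to A, which is L ⇒ W
C: can move to A, which is L ⇒ W
B: can move to A, which is L ⇒ W
J: can move to E, which is L ⇒ W
F: can move to E, which is L ⇒ W
G: moves to F(W), C(W), H(W); every one is W ⇒ L
I: can move to A, which is L ⇒ W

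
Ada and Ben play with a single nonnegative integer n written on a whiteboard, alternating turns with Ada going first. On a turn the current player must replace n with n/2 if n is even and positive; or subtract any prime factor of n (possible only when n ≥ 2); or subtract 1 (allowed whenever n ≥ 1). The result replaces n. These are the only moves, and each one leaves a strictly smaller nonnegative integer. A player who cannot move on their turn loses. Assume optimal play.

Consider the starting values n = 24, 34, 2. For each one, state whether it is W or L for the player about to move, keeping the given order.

Work bottom-up. With no move the player to move loses. Otherwise the position is W if at least one move leads to an L position for the opponent, and L if every move leads to a W.
n=0: no move → L
n=1: can move to 0, which is L ⇒ W
n=2: can move to 0, which is L ⇒ W
n=3: can move to 0, which is L ⇒ W
n=4: moves to 2(W), 3(W); every one is W ⇒ L
n=5: can move to 0, which is L ⇒ W
n=6: can move to 4, which is L ⇒ W
n=7: can move to 0, which is L ⇒ W
n=8: can move to 4, which is L ⇒ W
n=9: moves to 6(W), 8(W); every one is W ⇒ L
n=10: can move to 9, which is L ⇒ W
n=11: can move to 0, which is L ⇒ W
n=12: can move to 9, which is L ⇒ W
n=13: can move to 0, which is L ⇒ W
n=14: moves to 7(W), 12(W), 13(W); every one is W ⇒ L
n=15: can move to 14, which is L ⇒ W
n=16: can move to 14, which is L ⇒ W
n=17: can move to 0, which is L ⇒ W
n=18: can move to 9, which is L ⇒ W
n=19: can move to 0, which is L ⇒ W
n=20: moves to 10(W), 15(W), 18(W), 19(W); every one is W ⇒ L
n=21: can move to 14, which is L ⇒ W
n=22: can move to 20, which is L ⇒ W
n=23: can move to 0, which is L ⇒ W
n=24: moves to 12(W), 21(W), 22(W), 23(W); every one is W ⇒ L
n=25: can move to 20, which is L ⇒ W
n=26: can move to 24, which is L ⇒ W
n=27: can move to 24, which is L ⇒ W
n=28: can move to 14, which is L ⇒ W
n=29: can move to 0, which is L ⇒ W
n=30: moves to 15(W), 25(W), 27(W), 28(W), 29(W); every one is W ⇒ L
n=31: can move to 0, which is L ⇒ W
n=32: can move to 30, which is L ⇒ W
n=33: can move to 30, which is L ⇒ W
n=34: moves to 17(W), 32(W), 33(W); every one is W ⇒ L

24: L, 34: L, 2: W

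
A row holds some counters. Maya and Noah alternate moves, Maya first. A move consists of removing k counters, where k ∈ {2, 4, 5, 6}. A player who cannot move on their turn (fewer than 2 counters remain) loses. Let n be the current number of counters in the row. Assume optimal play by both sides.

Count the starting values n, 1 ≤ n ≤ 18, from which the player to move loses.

5

Positions with no move are L. A position that does have a move is losing for the player to move precisely when every available move leads to a winning position for the opponent. Fill in the labels:
n=0: no move → L
n=1: no move → L
n=2: reaches L-position 0 → W
n=3: reaches L-position 1 → W
n=4: reaches L-position 0 → W
n=5: reaches L-position 1 → W
n=6: reaches L-position 1 → W
n=7: reaches L-position 1 → W
n=8: only reaches 6(W), 4(W), 3(W), 2(W), all W → L
n=9: only reaches 7(W), 5(W), 4(W), 3(W), all W → L
n=10: reaches L-position 8 → W
n=11: reaches L-position 9 → W
n=12: reaches L-position 8 → W
n=13: reaches L-position 9 → W
n=14: reaches L-position 9 → W
n=15: reaches L-position 9 → W
n=16: only reaches 14(W), 12(W), 11(W), 10(W), all W → L
n=17: only reaches 15(W), 13(W), 12(W), 11(W), all W → L
n=18: reaches L-position 16 → W
L entries with 1 ≤ n ≤ 18 (n=0 is outside the asked range and is not counted): n = 1, 8, 9, 16, 17; that makes 5.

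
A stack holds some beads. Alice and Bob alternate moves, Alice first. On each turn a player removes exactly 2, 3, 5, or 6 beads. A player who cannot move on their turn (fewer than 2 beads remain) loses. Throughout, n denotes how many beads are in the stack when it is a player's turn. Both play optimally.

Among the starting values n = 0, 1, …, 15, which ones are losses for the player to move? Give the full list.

0, 1, 8, 9

Compute win/loss labels from the base case upward. A position with no move is L. Any other position is W if it can reach an L in one move, else L.
n=0: no move → L
n=1: no move → L
n=2: reaches L-position 0 → W
n=3: reaches L-position 1 → W
n=4: reaches L-position 1 → W
n=5: reaches L-position 0 → W
n=6: reaches L-position 1 → W
n=7: reaches L-position 1 → W
n=8: only reaches 6(W), 5(W), 3(W), 2(W), all W → L
n=9: only reaches 7(W), 6(W), 4(W), 3(W), all W → L
n=10: reaches L-position 8 → W
n=11: reaches L-position 9 → W
n=12: reaches L-position 9 → W
n=13: reaches L-position 8 → W
n=14: reaches L-position 9 → W
n=15: reaches L-position 9 → W
Reading off the rows marked L gives the requested list; there are 4 such values of n.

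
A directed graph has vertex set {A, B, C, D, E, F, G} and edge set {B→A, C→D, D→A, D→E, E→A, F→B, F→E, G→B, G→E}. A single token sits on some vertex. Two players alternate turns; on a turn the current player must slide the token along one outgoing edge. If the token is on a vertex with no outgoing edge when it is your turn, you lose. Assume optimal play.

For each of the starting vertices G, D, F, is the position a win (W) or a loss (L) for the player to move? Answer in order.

G: L, D: W, F: L

Positions with no move are L. A position that does have a move is losing for the player to move precisely when every available move leads to a winning position for the opponent. Fill in the labels:
Every edge goes from a vertex to one that appears earlier in the order A, B, E, G, F, D, C, so processing vertices in that order labels each vertex after all of its successors.
A: no outgoing edge → L
B: can move to A, which is L ⇒ W
E: can move to A, which is L ⇒ W
G: moves to E(W), B(W); every one is W ⇒ L
F: moves to E(W), B(W); every one is W ⇒ L
D: can move to A, which is L ⇒ W
C: the only move is to D(W), a W ⇒ L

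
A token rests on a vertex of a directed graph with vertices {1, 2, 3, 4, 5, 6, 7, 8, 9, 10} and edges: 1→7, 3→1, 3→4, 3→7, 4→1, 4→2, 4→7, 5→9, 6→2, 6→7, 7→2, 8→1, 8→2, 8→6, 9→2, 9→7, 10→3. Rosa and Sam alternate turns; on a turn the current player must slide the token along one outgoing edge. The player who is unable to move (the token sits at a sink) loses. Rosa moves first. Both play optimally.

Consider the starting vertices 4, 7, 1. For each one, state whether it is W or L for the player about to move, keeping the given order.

4: W, 7: W, 1: L

Compute win/loss labels from the base case upward. A position with no move is L. Any other position is W if it can reach an L in one move, else L.
Every edge goes from a vertex to one that appears earlier in the order 2, 7, 1, 4, 9, 5, 3, 10, 6, 8, so processing vertices in that order labels each vertex after all of its successors.
2: no outgoing edge → L
7: →2(L), so W
1: →7(W) only, which is W, so L
4: →1(L), so W
9: →2(L), so W
5: →9(W) only, which is W, so L
3: →1(L), so W
10: →3(W) only, which is W, so L
6: →2(L), so W
8: →1(L), so W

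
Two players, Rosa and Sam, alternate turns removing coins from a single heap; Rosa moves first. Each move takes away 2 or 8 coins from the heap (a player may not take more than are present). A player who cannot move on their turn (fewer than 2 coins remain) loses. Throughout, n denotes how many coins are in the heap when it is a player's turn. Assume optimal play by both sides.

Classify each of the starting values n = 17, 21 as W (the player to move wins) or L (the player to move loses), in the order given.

Build the W/L table. Terminal = L. A non-terminal position is W if it has a move to some L; otherwise it is L.
n=0: no move → L
n=1: no move → L
n=2: can move to 0, which is L ⇒ W
n=3: can move to 1, which is L ⇒ W
n=4: the only move is to 2(W), a W ⇒ L
n=5: the only move is to 3(W), a W ⇒ L
n=6: can move to 4, which is L ⇒ W
n=7: can move to 5, which is L ⇒ W
n=8: can move to 0, which is L ⇒ W
n=9: can move to 1, which is L ⇒ W
n=10: moves to 8(W), 2(W); every one is W ⇒ L
n=11: moves to 9(W), 3(W); every one is W ⇒ L
n=12: can move to 10, which is L ⇒ W
n=13: can move to 11, which is L ⇒ W
n=14: moves to 12(W), 6(W); every one is W ⇒ L
n=15: moves to 13(W), 7(W); every one is W ⇒ L
n=16: can move to 14, which is L ⇒ W
n=17: can move to 15, which is L ⇒ W
n=18: can move to 10, which is L ⇒ W
n=19: can move to 11, which is L ⇒ W
n=20: moves to 18(W), 12(W); every one is W ⇒ L
n=21: moves to 19(W), 13(W); every one is W ⇒ L

17: W, 21: L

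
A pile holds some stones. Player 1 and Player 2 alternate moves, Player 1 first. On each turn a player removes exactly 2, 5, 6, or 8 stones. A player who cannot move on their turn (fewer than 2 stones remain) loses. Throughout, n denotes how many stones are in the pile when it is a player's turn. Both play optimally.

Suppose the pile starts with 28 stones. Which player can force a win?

Player 2 wins.

Use the standard recursion: the mover loses at a terminal position; elsewhere, the mover wins exactly when some move hands the opponent an L position.
n=0: no move → L
n=1: no move → L
n=2: W (go to 0, an L position)
n=3: W (go to 1, an L position)
n=4: L (sole option 2(W) is W)
n=5: W (go to 0, an L position)
n=6: W (go to 4, an L position)
n=7: W (go to 1, an L position)
n=8: W (go to 0, an L position)
n=9: W (go to 4, an L position)
n=10: W (go to 4, an L position)
n=11: L (options 9(W), 6(W), 5(W), 3(W) are all W)
n=12: W (go to 4, an L position)
n=13: W (go to 11, an L position)
n=14: L (options 12(W), 9(W), 8(W), 6(W) are all W)
n=15: L (options 13(W), 10(W), 9(W), 7(W) are all W)
n=16: W (go to 14, an L position)
n=17: W (go to 15, an L position)
n=18: L (options 16(W), 13(W), 12(W), 10(W) are all W)
n=19: W (go to 14, an L position)
n=20: W (go to 18, an L position)
n=21: W (go to 15, an L position)
n=22: W (go to 14, an L position)
n=23: W (go to 18, an L position)
n=24: W (go to 18, an L position)
n=25: L (options 23(W), 20(W), 19(W), 17(W) are all W)
n=26: W (go to 18, an L position)
n=27: W (go to 25, an L position)
n=28: L (options 26(W), 23(W), 22(W), 20(W) are all W)
The starting position 28 is L: whatever Player 1 does, the opponent receives a W position.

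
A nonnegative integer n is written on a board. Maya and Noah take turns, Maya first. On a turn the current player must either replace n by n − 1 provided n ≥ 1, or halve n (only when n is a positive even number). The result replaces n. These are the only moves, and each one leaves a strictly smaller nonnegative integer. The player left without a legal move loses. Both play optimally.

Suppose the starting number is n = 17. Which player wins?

Classify positions by backward induction: terminal positions (no move available) are L. From any other position, the mover wins iff some move reaches an L.
n=0: no move → L
n=1: reaches L-position 0 → W
n=2: only reaches 1(W), which is W → L
n=3: reaches L-position 2 → W
n=4: reaches L-position 2 → W
n=5: only reaches 4(W), which is W → L
n=6: reaches L-position 5 → W
n=7: only reaches 6(W), which is W → L
n=8: reaches L-position 7 → W
n=9: only reaches 8(W), which is W → L
n=10: reaches L-position 5 → W
n=11: only reaches 10(W), which is W → L
n=12: reaches L-position 11 → W
n=13: only reaches 12(W), which is W → L
n=14: reaches L-position 7 → W
n=15: only reaches 14(W), which is W → L
n=16: reaches L-position 15 → W
n=17: only reaches 16(W), which is W → L
Every move from 17 reaches a W position, so the mover loses.

Noah wins.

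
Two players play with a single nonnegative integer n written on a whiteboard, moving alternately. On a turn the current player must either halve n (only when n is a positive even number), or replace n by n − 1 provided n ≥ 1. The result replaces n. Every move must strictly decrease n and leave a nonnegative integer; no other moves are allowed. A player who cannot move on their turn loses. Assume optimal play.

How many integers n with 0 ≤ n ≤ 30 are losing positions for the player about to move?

Build the W/L table. Terminal = L. A non-terminal position is W if it has a move to some L; otherwise it is L.
n=0: no move → L
n=1: W (go to 0, an L position)
n=2: L (sole option 1(W) is W)
n=3: W (go to 2, an L position)
n=4: W (go to 2, an L position)
n=5: L (sole option 4(W) is W)
n=6: W (go to 5, an L position)
n=7: L (sole option 6(W) is W)
n=8: W (go to 7, an L position)
n=9: L (sole option 8(W) is W)
n=10: W (go to 5, an L position)
n=11: L (sole option 10(W) is W)
n=12: W (go to 11, an L position)
n=13: L (sole option 12(W) is W)
n=14: W (go to 7, an L position)
n=15: L (sole option 14(W) is W)
n=16: W (go to 15, an L position)
n=17: L (sole option 16(W) is W)
n=18: W (go to 9, an L position)
n=19: L (sole option 18(W) is W)
n=20: W (go to 19, an L position)
n=21: L (sole option 20(W) is W)
n=22: W (go to 11, an L position)
n=23: L (sole option 22(W) is W)
n=24: W (go to 23, an L position)
n=25: L (sole option 24(W) is W)
n=26: W (go to 13, an L position)
n=27: L (sole option 26(W) is W)
n=28: W (go to 27, an L position)
n=29: L (sole option 28(W) is W)
n=30: W (go to 15, an L position)
L entries with 0 ≤ n ≤ 30: n = 0, 2, 5, 7, 9, 11, 13, 15, 17, 19, 21, 23, 25, 27, 29; that makes 15.

15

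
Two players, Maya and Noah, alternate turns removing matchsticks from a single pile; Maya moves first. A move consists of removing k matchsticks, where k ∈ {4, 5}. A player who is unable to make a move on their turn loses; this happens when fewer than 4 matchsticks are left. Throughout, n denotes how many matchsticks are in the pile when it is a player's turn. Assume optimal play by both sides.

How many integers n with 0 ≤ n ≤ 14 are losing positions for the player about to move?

8

Work bottom-up. With no move the player to move loses. Otherwise the position is W if at least one move leads to an L position for the opponent, and L if every move leads to a W.
n=0: no move → L
n=1: no move → L
n=2: no move → L
n=3: no move → L
n=4: can move to 0, which is L ⇒ W
n=5: can move to 1, which is L ⇒ W
n=6: can move to 2, which is L ⇒ W
n=7: can move to 3, which is L ⇒ W
n=8: can move to 3, which is L ⇒ W
n=9: moves to 5(W), 4(W); every one is W ⇒ L
n=10: moves to 6(W), 5(W); every one is W ⇒ L
n=11: moves to 7(W), 6(W); every one is W ⇒ L
n=12: moves to 8(W), 7(W); every one is W ⇒ L
n=13: can move to 9, which is L ⇒ W
n=14: can move to 10, which is L ⇒ W
L entries with 0 ≤ n ≤ 14: n = 0, 1, 2, 3, 9, 10, 11, 12; that makes 8.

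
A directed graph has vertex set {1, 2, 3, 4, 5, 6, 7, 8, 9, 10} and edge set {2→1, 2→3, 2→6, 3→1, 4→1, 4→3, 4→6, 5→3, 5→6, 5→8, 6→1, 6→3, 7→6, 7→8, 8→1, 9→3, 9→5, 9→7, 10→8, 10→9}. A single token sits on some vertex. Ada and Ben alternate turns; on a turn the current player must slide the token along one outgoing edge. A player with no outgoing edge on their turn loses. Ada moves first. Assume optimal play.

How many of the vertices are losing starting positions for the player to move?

Classify positions by backward induction: terminal positions (no move available) are L. From any other position, the mover wins iff some move reaches an L.
Every edge goes from a vertex to one that appears earlier in the order 1, 3, 6, 4, 8, 2, 7, 5, 9, 10, so processing vertices in that order labels each vertex after all of its successors.
1: no outgoing edge → L
3: W (go to 1, an L position)
6: W (go to 1, an L position)
4: W (go to 1, an L position)
8: W (go to 1, an L position)
2: W (go to 1, an L position)
7: L (options 8(W), 6(W) are all W)
5: L (options 8(W), 6(W), 3(W) are all W)
9: W (go to 5, an L position)
10: L (options 9(W), 8(W) are all W)
The L vertices are 1, 5, 7, 10; that is 4 in all.

4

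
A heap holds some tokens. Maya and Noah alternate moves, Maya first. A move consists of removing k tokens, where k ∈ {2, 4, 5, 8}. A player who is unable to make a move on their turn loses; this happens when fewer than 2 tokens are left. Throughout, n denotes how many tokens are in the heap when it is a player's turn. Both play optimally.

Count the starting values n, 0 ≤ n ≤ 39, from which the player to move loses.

Use the standard recursion: the mover loses at a terminal position; elsewhere, the mover wins exactly when some move hands the opponent an L position.
n=0: no move → L
n=1: no move → L
n=2: can move to 0, which is L ⇒ W
n=3: can move to 1, which is L ⇒ W
n=4: can move to 0, which is L ⇒ W
n=5: can move to 1, which is L ⇒ W
n=6: can move to 1, which is L ⇒ W
n=7: moves to 5(W), 3(W), 2(W); every one is W ⇒ L
n=8: can move to 0, which is L ⇒ W
n=9: can move to 7, which is L ⇒ W
n=10: moves to 8(W), 6(W), 5(W), 2(W); every one is W ⇒ L
n=11: can move to 7, which is L ⇒ W
n=12: can move to 10, which is L ⇒ W
n=13: moves to 11(W), 9(W), 8(W), 5(W); every one is W ⇒ L
n=14: can move to 10, which is L ⇒ W
n=15: can move to 13, which is L ⇒ W
n=16: moves to 14(W), 12(W), 11(W), 8(W); every one is W ⇒ L
n=17: can move to 13, which is L ⇒ W
n=18: can move to 16, which is L ⇒ W
n=19: moves to 17(W), 15(W), 14(W), 11(W); every one is W ⇒ L
n=20: can move to 16, which is L ⇒ W
n=21: can move to 19, which is L ⇒ W
n=22: moves to 20(W), 18(W), 17(W), 14(W); every one is W ⇒ L
n=23: can move to 19, which is L ⇒ W
n=24: can move to 22, which is L ⇒ W
n=25: moves to 23(W), 21(W), 20(W), 17(W); every one is W ⇒ L
n=26: can move to 22, which is L ⇒ W
n=27: can move to 25, which is L ⇒ W
n=28: moves to 26(W), 24(W), 23(W), 20(W); every one is W ⇒ L
n=29: can move to 25, which is L ⇒ W
n=30: can move to 28, which is L ⇒ W
n=31: moves to 29(W), 27(W), 26(W), 23(W); every one is W ⇒ L
n=32: can move to 28, which is L ⇒ W
n=33: can move to 31, which is L ⇒ W
n=34: moves to 32(W), 30(W), 29(W), 26(W); every one is W ⇒ L
n=35: can move to 31, which is L ⇒ W
n=36: can move to 34, which is L ⇒ W
n=37: moves to 35(W), 33(W), 32(W), 29(W); every one is W ⇒ L
n=38: can move to 34, which is L ⇒ W
n=39: can move to 37, which is L ⇒ W
L entries with 0 ≤ n ≤ 39: n = 0, 1, 7, 10, 13, 16, 19, 22, 25, 28, 31, 34, 37; that makes 13.

13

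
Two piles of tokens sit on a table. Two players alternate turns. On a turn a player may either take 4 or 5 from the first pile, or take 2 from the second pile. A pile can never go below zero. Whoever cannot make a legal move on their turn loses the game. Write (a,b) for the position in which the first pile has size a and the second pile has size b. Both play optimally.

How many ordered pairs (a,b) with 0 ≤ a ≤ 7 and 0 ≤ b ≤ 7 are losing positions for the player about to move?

Use the standard recursion: the mover loses at a terminal position; elsewhere, the mover wins exactly when some move hands the opponent an L position.
Every move lowers a or b (never raises either), so fill the grid row by row in increasing a, and left to right within a row: each cell's successors are then already labelled.
      b=0  b=1  b=2  b=3  b=4  b=5  b=6  b=7
a=0:    L    L    W    W    L    L    W    W
a=1:    L    L    W    W    L    L    W    W
a=2:    L    L    W    W    L    L    W    W
a=3:    L    L    W    W    L    L    W    W
a=4:    W    W    L    L    W    W    L    L
a=5:    W    W    L    L    W    W    L    L
a=6:    W    W    L    L    W    W    L    L
a=7:    W    W    L    L    W    W    L    L
Cells with no legal move (terminal, hence L): (0,0), (0,1), (1,0), (1,1), (2,0), (2,1), (3,0), (3,1).
The remaining L cells, each justified by listing all of its moves:
(0,4): only reaches (0,2)(W), which is W → L
(0,5): only reaches (0,3)(W), which is W → L
(1,4): only reaches (1,2)(W), which is W → L
(1,5): only reaches (1,3)(W), which is W → L
(2,4): only reaches (2,2)(W), which is W → L
(2,5): only reaches (2,3)(W), which is W → L
(3,4): only reaches (3,2)(W), which is W → L
(3,5): only reaches (3,3)(W), which is W → L
(4,2): only reaches (0,2)(W), (4,0)(W), all W → L
(4,3): only reaches (0,3)(W), (4,1)(W), all W → L
(4,6): only reaches (0,6)(W), (4,4)(W), all W → L
(4,7): only reaches (0,7)(W), (4,5)(W), all W → L
(5,2): only reaches (1,2)(W), (0,2)(W), (5,0)(W), all W → L
(5,3): only reaches (1,3)(W), (0,3)(W), (5,1)(W), all W → L
(5,6): only reaches (1,6)(W), (0,6)(W), (5,4)(W), all W → L
(5,7): only reaches (1,7)(W), (0,7)(W), (5,5)(W), all W → L
(6,2): only reaches (2,2)(W), (1,2)(W), (6,0)(W), all W → L
(6,3): only reaches (2,3)(W), (1,3)(W), (6,1)(W), all W → L
(6,6): only reaches (2,6)(W), (1,6)(W), (6,4)(W), all W → L
(6,7): only reaches (2,7)(W), (1,7)(W), (6,5)(W), all W → L
(7,2): only reaches (3,2)(W), (2,2)(W), (7,0)(W), all W → L
(7,3): only reaches (3,3)(W), (2,3)(W), (7,1)(W), all W → L
(7,6): only reaches (3,6)(W), (2,6)(W), (7,4)(W), all W → L
(7,7): only reaches (3,7)(W), (2,7)(W), (7,5)(W), all W → L
Every other cell has at least one move into one of the L cells above, so it is W.
L cells per row: a=0: 4, a=1: 4, a=2: 4, a=3: 4, a=4: 4, a=5: 4, a=6: 4, a=7: 4; total 32.

32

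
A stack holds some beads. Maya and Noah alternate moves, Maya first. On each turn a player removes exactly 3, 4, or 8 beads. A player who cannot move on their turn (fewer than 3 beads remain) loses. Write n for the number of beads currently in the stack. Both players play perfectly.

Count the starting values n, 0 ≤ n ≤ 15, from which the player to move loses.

Work bottom-up. With no move the player to move loses. Otherwise the position is W if at least one move leads to an L position for the opponent, and L if every move leads to a W.
n=0: no move → L
n=1: no move → L
n=2: no move → L
n=3: reaches L-position 0 → W
n=4: reaches L-position 1 → W
n=5: reaches L-position 2 → W
n=6: reaches L-position 2 → W
n=7: only reaches 4(W), 3(W), all W → L
n=8: reaches L-position 0 → W
n=9: reaches L-position 1 → W
n=10: reaches L-position 7 → W
n=11: reaches L-position 7 → W
n=12: only reaches 9(W), 8(W), 4(W), all W → L
n=13: only reaches 10(W), 9(W), 5(W), all W → L
n=14: only reaches 11(W), 10(W), 6(W), all W → L
n=15: reaches L-position 12 → W
L entries with 0 ≤ n ≤ 15: n = 0, 1, 2, 7, 12, 13, 14; that makes 7.

7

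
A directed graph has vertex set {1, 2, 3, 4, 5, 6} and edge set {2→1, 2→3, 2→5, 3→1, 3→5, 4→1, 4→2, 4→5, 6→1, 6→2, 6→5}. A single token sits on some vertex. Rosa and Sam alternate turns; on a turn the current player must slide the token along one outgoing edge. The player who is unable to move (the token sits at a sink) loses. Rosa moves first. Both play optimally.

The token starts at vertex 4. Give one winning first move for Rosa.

Use the standard recursion: the mover loses at a terminal position; elsewhere, the mover wins exactly when some move hands the opponent an L position.
Every edge goes from a vertex to one that appears earlier in the order 1, 5, 3, 2, 4, 6, so processing vertices in that order labels each vertex after all of its successors.
1: no outgoing edge → L
5: no outgoing edge → L
3: reaches L-position 5 → W
2: reaches L-position 5 → W
4: reaches L-position 5 → W
6: reaches L-position 5 → W
From 4, the L positions reachable in one move are: 5, 1. Any move reaching one of these is winning.

Move to 5.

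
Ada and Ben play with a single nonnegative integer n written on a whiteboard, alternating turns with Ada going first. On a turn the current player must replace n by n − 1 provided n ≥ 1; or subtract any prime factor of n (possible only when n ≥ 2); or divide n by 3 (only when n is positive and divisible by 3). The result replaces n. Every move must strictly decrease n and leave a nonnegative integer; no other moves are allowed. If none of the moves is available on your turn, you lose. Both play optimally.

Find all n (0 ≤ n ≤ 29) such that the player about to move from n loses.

Compute win/loss labels from the base case upward. A position with no move is L. Any other position is W if it can reach an L in one move, else L.
n=0: no move → L
n=1: reaches L-position 0 → W
n=2: reaches L-position 0 → W
n=3: reaches L-position 0 → W
n=4: only reaches 2(W), 3(W), all W → L
n=5: reaches L-position 0 → W
n=6: reaches L-position 4 → W
n=7: reaches L-position 0 → W
n=8: only reaches 6(W), 7(W), all W → L
n=9: reaches L-position 8 → W
n=10: reaches L-position 8 → W
n=11: reaches L-position 0 → W
n=12: reaches L-position 4 → W
n=13: reaches L-position 0 → W
n=14: only reaches 7(W), 12(W), 13(W), all W → L
n=15: reaches L-position 14 → W
n=16: reaches L-position 14 → W
n=17: reaches L-position 0 → W
n=18: only reaches 6(W), 15(W), 16(W), 17(W), all W → L
n=19: reaches L-position 0 → W
n=20: reaches L-position 18 → W
n=21: reaches L-position 14 → W
n=22: only reaches 11(W), 20(W), 21(W), all W → L
n=23: reaches L-position 0 → W
n=24: reaches L-position 8 → W
n=25: only reaches 20(W), 24(W), all W → L
n=26: reaches L-position 25 → W
n=27: only reaches 9(W), 24(W), 26(W), all W → L
n=28: reaches L-position 27 → W
n=29: reaches L-position 0 → W
The losing starting values of n are exactly the entries labelled L in this table (8 of them).

0, 4, 8, 14, 18, 22, 25, 27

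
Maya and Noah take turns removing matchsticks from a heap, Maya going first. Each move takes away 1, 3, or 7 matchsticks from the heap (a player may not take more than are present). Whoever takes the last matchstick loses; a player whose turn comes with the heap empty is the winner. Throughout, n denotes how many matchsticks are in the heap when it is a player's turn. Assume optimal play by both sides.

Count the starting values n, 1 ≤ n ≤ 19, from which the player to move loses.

Compute win/loss labels from the base case upward. A position with no move is W. Any other position is W if it can reach an L in one move, else L.
n=0: no move; the opponent has just taken the last matchstick and therefore loses → W
n=1: the only move is to 0(W), a W ⇒ L
n=2: can move to 1, which is L ⇒ W
n=3: moves to 2(W), 0(W); every one is W ⇒ L
n=4: can move to 3, which is L ⇒ W
n=5: moves to 4(W), 2(W); every one is W ⇒ L
n=6: can move to 5, which is L ⇒ W
n=7: moves to 6(W), 4(W), 0(W); every one is W ⇒ L
n=8: can move to 7, which is L ⇒ W
n=9: moves to 8(W), 6(W), 2(W); every one is W ⇒ L
n=10: can move to 9, which is L ⇒ W
n=11: moves to 10(W), 8(W), 4(W); every one is W ⇒ L
n=12: can move to 11, which is L ⇒ W
n=13: moves to 12(W), 10(W), 6(W); every one is W ⇒ L
n=14: can move to 13, which is L ⇒ W
n=15: moves to 14(W), 12(W), 8(W); every one is W ⇒ L
n=16: can move to 15, which is L ⇒ W
n=17: moves to 16(W), 14(W), 10(W); every one is W ⇒ L
n=18: can move to 17, which is L ⇒ W
n=19: moves to 18(W), 16(W), 12(W); every one is W ⇒ L
L entries with 1 ≤ n ≤ 19 (the range starts at n=1): n = 1, 3, 5, 7, 9, 11, 13, 15, 17, 19; that makes 10.

10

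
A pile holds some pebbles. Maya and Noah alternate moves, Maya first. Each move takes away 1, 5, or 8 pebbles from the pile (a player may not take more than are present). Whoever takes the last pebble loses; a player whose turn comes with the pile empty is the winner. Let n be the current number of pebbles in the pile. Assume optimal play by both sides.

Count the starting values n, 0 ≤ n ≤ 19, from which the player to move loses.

Compute win/loss labels from the base case upward. A position with no move is W. Any other position is W if it can reach an L in one move, else L.
n=0: no move; the opponent has just taken the last pebble and therefore loses → W
n=1: only reaches 0(W), which is W → L
n=2: reaches L-position 1 → W
n=3: only reaches 2(W), which is W → L
n=4: reaches L-position 3 → W
n=5: only reaches 4(W), 0(W), all W → L
n=6: reaches L-position 5 → W
n=7: only reaches 6(W), 2(W), all W → L
n=8: reaches L-position 7 → W
n=9: reaches L-position 1 → W
n=10: reaches L-position 5 → W
n=11: reaches L-position 3 → W
n=12: reaches L-position 7 → W
n=13: reaches L-position 5 → W
n=14: only reaches 13(W), 9(W), 6(W), all W → L
n=15: reaches L-position 14 → W
n=16: only reaches 15(W), 11(W), 8(W), all W → L
n=17: reaches L-position 16 → W
n=18: only reaches 17(W), 13(W), 10(W), all W → L
n=19: reaches L-position 18 → W
L entries with 0 ≤ n ≤ 19: n = 1, 3, 5, 7, 14, 16, 18; that makes 7.

7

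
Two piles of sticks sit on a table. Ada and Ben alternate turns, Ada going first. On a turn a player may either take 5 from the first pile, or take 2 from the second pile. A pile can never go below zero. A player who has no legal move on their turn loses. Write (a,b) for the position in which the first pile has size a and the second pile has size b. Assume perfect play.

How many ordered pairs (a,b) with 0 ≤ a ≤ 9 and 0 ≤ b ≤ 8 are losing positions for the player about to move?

Work bottom-up. With no move the player to move loses. Otherwise the position is W if at least one move leads to an L position for the opponent, and L if every move leads to a W.
Every move lowers a or b (never raises either), so fill the grid row by row in increasing a, and left to right within a row: each cell's successors are then already labelled.
      b=0  b=1  b=2  b=3  b=4  b=5  b=6  b=7  b=8
a=0:    L    L    W    W    L    L    W    W    L
a=1:    L    L    W    W    L    L    W    W    L
a=2:    L    L    W    W    L    L    W    W    L
a=3:    L    L    W    W    L    L    W    W    L
a=4:    L    L    W    W    L    L    W    W    L
a=5:    W    W    L    L    W    W    L    L    W
a=6:    W    W    L    L    W    W    L    L    W
a=7:    W    W    L    L    W    W    L    L    W
a=8:    W    W    L    L    W    W    L    L    W
a=9:    W    W    L    L    W    W    L    L    W
Cells with no legal move (terminal, hence L): (0,0), (0,1), (1,0), (1,1), (2,0), (2,1), (3,0), (3,1), (4,0), (4,1).
The remaining L cells, each justified by listing all of its moves:
(0,4): the only move is to (0,2)(W), a W ⇒ L
(0,5): the only move is to (0,3)(W), a W ⇒ L
(0,8): the only move is to (0,6)(W), a W ⇒ L
(1,4): the only move is to (1,2)(W), a W ⇒ L
(1,5): the only move is to (1,3)(W), a W ⇒ L
(1,8): the only move is to (1,6)(W), a W ⇒ L
(2,4): the only move is to (2,2)(W), a W ⇒ L
(2,5): the only move is to (2,3)(W), a W ⇒ L
(2,8): the only move is to (2,6)(W), a W ⇒ L
(3,4): the only move is to (3,2)(W), a W ⇒ L
(3,5): the only move is to (3,3)(W), a W ⇒ L
(3,8): the only move is to (3,6)(W), a W ⇒ L
(4,4): the only move is to (4,2)(W), a W ⇒ L
(4,5): the only move is to (4,3)(W), a W ⇒ L
(4,8): the only move is to (4,6)(W), a W ⇒ L
(5,2): moves to (0,2)(W), (5,0)(W); every one is W ⇒ L
(5,3): moves to (0,3)(W), (5,1)(W); every one is W ⇒ L
(5,6): moves to (0,6)(W), (5,4)(W); every one is W ⇒ L
(5,7): moves to (0,7)(W), (5,5)(W); every one is W ⇒ L
(6,2): moves to (1,2)(W), (6,0)(W); every one is W ⇒ L
(6,3): moves to (1,3)(W), (6,1)(W); every one is W ⇒ L
(6,6): moves to (1,6)(W), (6,4)(W); every one is W ⇒ L
(6,7): moves to (1,7)(W), (6,5)(W); every one is W ⇒ L
(7,2): moves to (2,2)(W), (7,0)(W); every one is W ⇒ L
(7,3): moves to (2,3)(W), (7,1)(W); every one is W ⇒ L
(7,6): moves to (2,6)(W), (7,4)(W); every one is W ⇒ L
(7,7): moves to (2,7)(W), (7,5)(W); every one is W ⇒ L
(8,2): moves to (3,2)(W), (8,0)(W); every one is W ⇒ L
(8,3): moves to (3,3)(W), (8,1)(W); every one is W ⇒ L
(8,6): moves to (3,6)(W), (8,4)(W); every one is W ⇒ L
(8,7): moves to (3,7)(W), (8,5)(W); every one is W ⇒ L
(9,2): moves to (4,2)(W), (9,0)(W); every one is W ⇒ L
(9,3): moves to (4,3)(W), (9,1)(W); every one is W ⇒ L
(9,6): moves to (4,6)(W), (9,4)(W); every one is W ⇒ L
(9,7): moves to (4,7)(W), (9,5)(W); every one is W ⇒ L
Every other cell has at least one move into one of the L cells above, so it is W.
L cells per row: a=0: 5, a=1: 5, a=2: 5, a=3: 5, a=4: 5, a=5: 4, a=6: 4, a=7: 4, a=8: 4, a=9: 4; total 45.

45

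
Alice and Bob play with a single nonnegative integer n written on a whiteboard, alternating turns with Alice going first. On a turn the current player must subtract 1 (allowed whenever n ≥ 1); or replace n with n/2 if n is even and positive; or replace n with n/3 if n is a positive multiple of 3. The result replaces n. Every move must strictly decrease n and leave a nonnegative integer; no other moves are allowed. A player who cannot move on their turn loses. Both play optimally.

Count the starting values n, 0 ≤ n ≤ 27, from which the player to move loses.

Classify positions by backward induction: terminal positions (no move available) are L. From any other position, the mover wins iff some move reaches an L.
n=0: no move → L
n=1: can move to 0, which is L ⇒ W
n=2: the only move is to 1(W), a W ⇒ L
n=3: can move to 2, which is L ⇒ W
n=4: can move to 2, which is L ⇒ W
n=5: the only move is to 4(W), a W ⇒ L
n=6: can move to 2, which is L ⇒ W
n=7: the only move is to 6(W), a W ⇒ L
n=8: can move to 7, which is L ⇒ W
n=9: moves to 3(W), 8(W); every one is W ⇒ L
n=10: can move to 5, which is L ⇒ W
n=11: the only move is to 10(W), a W ⇒ L
n=12: can move to 11, which is L ⇒ W
n=13: the only move is to 12(W), a W ⇒ L
n=14: can move to 7, which is L ⇒ W
n=15: can move to 5, which is L ⇒ W
n=16: moves to 8(W), 15(W); every one is W ⇒ L
n=17: can move to 16, which is L ⇒ W
n=18: can move to 9, which is L ⇒ W
n=19: the only move is to 18(W), a W ⇒ L
n=20: can move to 19, which is L ⇒ W
n=21: can move to 7, which is L ⇒ W
n=22: can move to 11, which is L ⇒ W
n=23: the only move is to 22(W), a W ⇒ L
n=24: can move to 23, which is L ⇒ W
n=25: the only move is to 24(W), a W ⇒ L
n=26: can move to 13, which is L ⇒ W
n=27: can move to 9, which is L ⇒ W
L entries with 0 ≤ n ≤ 27: n = 0, 2, 5, 7, 9, 11, 13, 16, 19, 23, 25; that makes 11.

11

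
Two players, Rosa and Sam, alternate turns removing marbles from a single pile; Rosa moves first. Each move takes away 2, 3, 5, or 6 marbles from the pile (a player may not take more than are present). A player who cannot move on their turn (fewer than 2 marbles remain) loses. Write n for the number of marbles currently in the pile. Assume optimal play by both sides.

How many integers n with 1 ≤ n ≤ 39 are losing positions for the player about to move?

Use the standard recursion: the mover loses at a terminal position; elsewhere, the mover wins exactly when some move hands the opponent an L position.
n=0: no move → L
n=1: no move → L
n=2: can move to 0, which is L ⇒ W
n=3: can move to 1, which is L ⇒ W
n=4: can move to 1, which is L ⇒ W
n=5: can move to 0, which is L ⇒ W
n=6: can move to 1, which is L ⇒ W
n=7: can move to 1, which is L ⇒ W
n=8: moves to 6(W), 5(W), 3(W), 2(W); every one is W ⇒ L
n=9: moves to 7(W), 6(W), 4(W), 3(W); every one is W ⇒ L
n=10: can move to 8, which is L ⇒ W
n=11: can move to 9, which is L ⇒ W
n=12: can move to 9, which is L ⇒ W
n=13: can move to 8, which is L ⇒ W
n=14: can move to 9, which is L ⇒ W
n=15: can move to 9, which is L ⇒ W
n=16: moves to 14(W), 13(W), 11(W), 10(W); every one is W ⇒ L
n=17: moves to 15(W), 14(W), 12(W), 11(W); every one is W ⇒ L
n=18: can move to 16, which is L ⇒ W
n=19: can move to 17, which is L ⇒ W
n=20: can move to 17, which is L ⇒ W
n=21: can move to 16, which is L ⇒ W
n=22: can move to 17, which is L ⇒ W
n=23: can move to 17, which is L ⇒ W
n=24: moves to 22(W), 21(W), 19(W), 18(W); every one is W ⇒ L
n=25: moves to 23(W), 22(W), 20(W), 19(W); every one is W ⇒ L
n=26: can move to 24, which is L ⇒ W
n=27: can move to 25, which is L ⇒ W
n=28: can move to 25, which is L ⇒ W
n=29: can move to 24, which is L ⇒ W
n=30: can move to 25, which is L ⇒ W
n=31: can move to 25, which is L ⇒ W
n=32: moves to 30(W), 29(W), 27(W), 26(W); every one is W ⇒ L
n=33: moves to 31(W), 30(W), 28(W), 27(W); every one is W ⇒ L
n=34: can move to 32, which is L ⇒ W
n=35: can move to 33, which is L ⇒ W
n=36: can move to 33, which is L ⇒ W
n=37: can move to 32, which is L ⇒ W
n=38: can move to 33, which is L ⇒ W
n=39: can move to 33, which is L ⇒ W
L entries with 1 ≤ n ≤ 39 (n=0 is outside the asked range and is not counted): n = 1, 8, 9, 16, 17, 24, 25, 32, 33; that makes 9.

9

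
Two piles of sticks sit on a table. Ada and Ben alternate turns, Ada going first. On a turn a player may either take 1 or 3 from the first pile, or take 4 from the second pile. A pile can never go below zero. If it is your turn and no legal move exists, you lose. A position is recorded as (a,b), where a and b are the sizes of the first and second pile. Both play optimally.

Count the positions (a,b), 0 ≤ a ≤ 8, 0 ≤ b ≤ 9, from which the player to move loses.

46

Classify positions by backward induction: terminal positions (no move available) are L. From any other position, the mover wins iff some move reaches an L.
Every move lowers a or b (never raises either), so fill the grid row by row in increasing a, and left to right within a row: each cell's successors are then already labelled.
      b=0  b=1  b=2  b=3  b=4  b=5  b=6  b=7  b=8  b=9
a=0:    L    L    L    L    W    W    W    W    L    L
a=1:    W    W    W    W    L    L    L    L    W    W
a=2:    L    L    L    L    W    W    W    W    L    L
a=3:    W    W    W    W    L    L    L    L    W    W
a=4:    L    L    L    L    W    W    W    W    L    L
a=5:    W    W    W    W    L    L    L    L    W    W
a=6:    L    L    L    L    W    W    W    W    L    L
a=7:    W    W    W    W    L    L    L    L    W    W
a=8:    L    L    L    L    W    W    W    W    L    L
Cells with no legal move (terminal, hence L): (0,0), (0,1), (0,2), (0,3).
The remaining L cells, each justified by listing all of its moves:
(0,8): the only move is to (0,4)(W), a W ⇒ L
(0,9): the only move is to (0,5)(W), a W ⇒ L
(1,4): moves to (0,4)(W), (1,0)(W); every one is W ⇒ L
(1,5): moves to (0,5)(W), (1,1)(W); every one is W ⇒ L
(1,6): moves to (0,6)(W), (1,2)(W); every one is W ⇒ L
(1,7): moves to (0,7)(W), (1,3)(W); every one is W ⇒ L
(2,0): the only move is to (1,0)(W), a W ⇒ L
(2,1): the only move is to (1,1)(W), a W ⇒ L
(2,2): the only move is to (1,2)(W), a W ⇒ L
(2,3): the only move is to (1,3)(W), a W ⇒ L
(2,8): moves to (1,8)(W), (2,4)(W); every one is W ⇒ L
(2,9): moves to (1,9)(W), (2,5)(W); every one is W ⇒ L
(3,4): moves to (2,4)(W), (0,4)(W), (3,0)(W); every one is W ⇒ L
(3,5): moves to (2,5)(W), (0,5)(W), (3,1)(W); every one is W ⇒ L
(3,6): moves to (2,6)(W), (0,6)(W), (3,2)(W); every one is W ⇒ L
(3,7): moves to (2,7)(W), (0,7)(W), (3,3)(W); every one is W ⇒ L
(4,0): moves to (3,0)(W), (1,0)(W); every one is W ⇒ L
(4,1): moves to (3,1)(W), (1,1)(W); every one is W ⇒ L
(4,2): moves to (3,2)(W), (1,2)(W); every one is W ⇒ L
(4,3): moves to (3,3)(W), (1,3)(W); every one is W ⇒ L
(4,8): moves to (3,8)(W), (1,8)(W), (4,4)(W); every one is W ⇒ L
(4,9): moves to (3,9)(W), (1,9)(W), (4,5)(W); every one is W ⇒ L
(5,4): moves to (4,4)(W), (2,4)(W), (5,0)(W); every one is W ⇒ L
(5,5): moves to (4,5)(W), (2,5)(W), (5,1)(W); every one is W ⇒ L
(5,6): moves to (4,6)(W), (2,6)(W), (5,2)(W); every one is W ⇒ L
(5,7): moves to (4,7)(W), (2,7)(W), (5,3)(W); every one is W ⇒ L
(6,0): moves to (5,0)(W), (3,0)(W); every one is W ⇒ L
(6,1): moves to (5,1)(W), (3,1)(W); every one is W ⇒ L
(6,2): moves to (5,2)(W), (3,2)(W); every one is W ⇒ L
(6,3): moves to (5,3)(W), (3,3)(W); every one is W ⇒ L
(6,8): moves to (5,8)(W), (3,8)(W), (6,4)(W); every one is W ⇒ L
(6,9): moves to (5,9)(W), (3,9)(W), (6,5)(W); every one is W ⇒ L
(7,4): moves to (6,4)(W), (4,4)(W), (7,0)(W); every one is W ⇒ L
(7,5): moves to (6,5)(W), (4,5)(W), (7,1)(W); every one is W ⇒ L
(7,6): moves to (6,6)(W), (4,6)(W), (7,2)(W); every one is W ⇒ L
(7,7): moves to (6,7)(W), (4,7)(W), (7,3)(W); every one is W ⇒ L
(8,0): moves to (7,0)(W), (5,0)(W); every one is W ⇒ L
(8,1): moves to (7,1)(W), (5,1)(W); every one is W ⇒ L
(8,2): moves to (7,2)(W), (5,2)(W); every one is W ⇒ L
(8,3): moves to (7,3)(W), (5,3)(W); every one is W ⇒ L
(8,8): moves to (7,8)(W), (5,8)(W), (8,4)(W); every one is W ⇒ L
(8,9): moves to (7,9)(W), (5,9)(W), (8,5)(W); every one is W ⇒ L
Every other cell has at least one move into one of the L cells above, so it is W.
L cells per row: a=0: 6, a=1: 4, a=2: 6, a=3: 4, a=4: 6, a=5: 4, a=6: 6, a=7: 4, a=8: 6; total 46.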